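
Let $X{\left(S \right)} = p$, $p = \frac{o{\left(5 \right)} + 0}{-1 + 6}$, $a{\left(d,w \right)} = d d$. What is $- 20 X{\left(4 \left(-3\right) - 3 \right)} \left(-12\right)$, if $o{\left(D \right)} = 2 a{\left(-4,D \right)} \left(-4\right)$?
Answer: $-6144$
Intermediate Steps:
$a{\left(d,w \right)} = d^{2}$
$o{\left(D \right)} = -128$ ($o{\left(D \right)} = 2 \left(-4\right)^{2} \left(-4\right) = 2 \cdot 16 \left(-4\right) = 32 \left(-4\right) = -128$)
$p = - \frac{128}{5}$ ($p = \frac{-128 + 0}{-1 + 6} = - \frac{128}{5} \approx -25.6$)
$X{\left(S \right)} = - \frac{128}{5}$
$- 20 X{\left(4 \left(-3\right) - 3 \right)} \left(-12\right) = \left(-20\right) \left(- \frac{128}{5}\right) \left(-12\right) = 512 \left(-12\right) = -6144$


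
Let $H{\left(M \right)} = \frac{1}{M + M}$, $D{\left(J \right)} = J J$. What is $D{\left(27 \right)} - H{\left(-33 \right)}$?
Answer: $\frac{48115}{66} \approx 729.02$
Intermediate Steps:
$D{\left(J \right)} = J^{2}$
$H{\left(M \right)} = \frac{1}{2 M}$
$D{\left(27 \right)} - H{\left(-33 \right)} = 27^{2} - \frac{1}{2 \left(-33\right)} = 729 - \frac{1}{2} \left(- \frac{1}{33}\right) = 729 - - \frac{1}{66} = 729 + \frac{1}{66} = \frac{48115}{66}$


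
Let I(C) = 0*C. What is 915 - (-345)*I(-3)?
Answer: 915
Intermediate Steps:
I(C) = 0
915 - (-345)*I(-3) = 915 - (-345)*0 = 915 - 1*0 = 915 + 0 = 915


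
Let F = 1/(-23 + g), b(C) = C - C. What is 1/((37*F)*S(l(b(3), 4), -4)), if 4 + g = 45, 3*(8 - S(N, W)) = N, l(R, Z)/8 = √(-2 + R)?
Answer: 81/1628 + 27*I*√2/1628 ≈ 0.049754 + 0.023454*I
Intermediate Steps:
b(C) = 0
l(R, Z) = 8*√(-2 + R)
S(N, W) = 8 - N/3
g = 41 (g = -4 + 45 = 41)
F = 1/18 (F = 1/(-23 + 41) = 1/18 ≈ 0.055556)
1/((37*F)*S(l(b(3), 4), -4)) = 1/((37*(1/18))*(8 - 8*√(-2 + 0)/3)) = 1/(37*(8 - 8*√(-2)/3)/18) = 1/(37*(8 - 8*I*√2/3)/18) = 1/(148/9 - 148*I*√2/27)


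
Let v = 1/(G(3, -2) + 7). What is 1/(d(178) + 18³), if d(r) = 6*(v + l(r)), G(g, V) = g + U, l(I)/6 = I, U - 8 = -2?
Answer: 8/97923 ≈ 8.1697e-5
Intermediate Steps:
U = 6 (U = 8 - 2 = 6)
l(I) = 6*I
G(g, V) = 6 + g (G(g, V) = g + 6 = 6 + g)
v = 1/16 (v = 1/((6 + 3) + 7) = 1/(9 + 7) = 1/16 ≈ 0.062500)
d(r) = 3/8 + 36*r (d(r) = 6*(1/16 + 6*r) = 3/8 + 36*r)
1/(d(178) + 18³) = 1/((3/8 + 36*178) + 18³) = 1/((3/8 + 6408) + 5832) = 1/(51267/8 + 5832) = 1/(97923/8) = 8/97923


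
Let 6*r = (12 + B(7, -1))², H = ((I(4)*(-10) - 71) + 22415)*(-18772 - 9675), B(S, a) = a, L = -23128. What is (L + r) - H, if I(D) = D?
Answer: 3806752681/6 ≈ 6.3446e+8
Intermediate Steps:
H = -634481888 (H = ((4*(-10) - 71) + 22415)*(-18772 - 9675) = ((-40 - 71) + 22415)*(-28447) = (-111 + 22415)*(-28447) = 22304*(-28447) = -634481888)
r = 121/6 (r = (12 - 1)²/6 = (⅙)*11² = (⅙)*121 = 121/6 ≈ 20.167)
(L + r) - H = (-23128 + 121/6) - 1*(-634481888) = -138647/6 + 634481888 = 3806752681/6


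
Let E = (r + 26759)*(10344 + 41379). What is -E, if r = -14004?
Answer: -659726865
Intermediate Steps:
E = 659726865 (E = (-14004 + 26759)*(10344 + 41379) = 12755*51723 = 659726865)
-E = -1*659726865 = -659726865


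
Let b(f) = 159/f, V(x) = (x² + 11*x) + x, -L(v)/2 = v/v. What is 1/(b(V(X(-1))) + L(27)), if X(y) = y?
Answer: -11/181 ≈ -0.060773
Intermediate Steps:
L(v) = -2 (L(v) = -2*v/v = -2*1 = -2)
V(x) = x² + 12*x
1/(b(V(X(-1))) + L(27)) = 1/(159/((-(12 - 1))) - 2) = 1/(159/((-1*11)) - 2) = 1/(159/(-11) - 2) = 1/(159*(-1/11) - 2) = 1/(-159/11 - 2) = 1/(-181/11) = -11/181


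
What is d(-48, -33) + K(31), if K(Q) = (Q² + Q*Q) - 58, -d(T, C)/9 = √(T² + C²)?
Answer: 1864 - 27*√377 ≈ 1339.8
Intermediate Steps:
d(T, C) = -9*√(C² + T²) (d(T, C) = -9*√(T² + C²) = -9*√(C² + T²))
K(Q) = -58 + 2*Q² (K(Q) = (Q² + Q²) - 58 = 2*Q² - 58 = -58 + 2*Q²)
d(-48, -33) + K(31) = -9*√((-33)² + (-48)²) + (-58 + 2*31²) = -9*√(1089 + 2304) + (-58 + 2*961) = -27*√377 + (-58 + 1922) = -27*√377 + 1864 = 1864 - 27*√377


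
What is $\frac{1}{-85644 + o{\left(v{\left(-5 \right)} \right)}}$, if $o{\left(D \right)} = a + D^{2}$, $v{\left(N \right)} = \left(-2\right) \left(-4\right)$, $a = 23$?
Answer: $- \frac{1}{85557} \approx -1.1688 \cdot 10^{-5}$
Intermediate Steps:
$v{\left(N \right)} = 8$
$o{\left(D \right)} = 23 + D^{2}$
$\frac{1}{-85644 + o{\left(v{\left(-5 \right)} \right)}} = \frac{1}{-85644 + \left(23 + 8^{2}\right)} = \frac{1}{-85644 + \left(23 + 64\right)} = \frac{1}{-85644 + 87} = \frac{1}{-85557} = - \frac{1}{85557}$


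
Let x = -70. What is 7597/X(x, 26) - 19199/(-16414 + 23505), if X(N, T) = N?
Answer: -7887751/70910 ≈ -111.24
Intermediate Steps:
7597/X(x, 26) - 19199/(-16414 + 23505) = 7597/(-70) - 19199/(-16414 + 23505) = 7597*(-1/70) - 19199/7091 = -7597/70 - 19199*1/7091 = -7597/70 - 19199/7091 = -7887751/70910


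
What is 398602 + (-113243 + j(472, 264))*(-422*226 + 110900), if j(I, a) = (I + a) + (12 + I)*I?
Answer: 1800730450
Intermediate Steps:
j(I, a) = I + a + I*(12 + I) (j(I, a) = (I + a) + I*(12 + I) = I + a + I*(12 + I))
398602 + (-113243 + j(472, 264))*(-422*226 + 110900) = 398602 + (-113243 + (264 + 472² + 13*472))*(-422*226 + 110900) = 398602 + (-113243 + (264 + 222784 + 6136))*(-95372 + 110900) = 398602 + (-113243 + 229184)*15528 = 398602 + 115941*15528 = 398602 + 1800331848 = 1800730450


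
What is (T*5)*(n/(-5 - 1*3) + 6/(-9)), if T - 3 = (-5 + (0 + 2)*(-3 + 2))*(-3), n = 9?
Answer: -215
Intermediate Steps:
T = 24 (T = 3 + (-5 + (0 + 2)*(-3 + 2))*(-3) = 3 + (-5 + 2*(-1))*(-3) = 3 + (-5 - 2)*(-3) = 3 - 7*(-3) = 3 + 21 = 24)
(T*5)*(n/(-5 - 1*3) + 6/(-9)) = (24*5)*(9/(-5 - 1*3) + 6/(-9)) = 120*(9/(-5 - 3) + 6*(-⅑)) = 120*(9/(-8) - ⅔) = 120*(9*(-⅛) - ⅔) = 120*(-9/8 - ⅔) = 120*(-43/24) = -215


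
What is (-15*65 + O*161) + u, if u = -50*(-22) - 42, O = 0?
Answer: 83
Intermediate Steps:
u = 1058 (u = 1100 - 42 = 1058)
(-15*65 + O*161) + u = (-15*65 + 0*161) + 1058 = (-975 + 0) + 1058 = -975 + 1058 = 83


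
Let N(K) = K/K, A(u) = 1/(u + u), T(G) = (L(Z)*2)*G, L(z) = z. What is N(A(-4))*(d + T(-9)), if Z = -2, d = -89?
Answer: -53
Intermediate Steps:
T(G) = -4*G (T(G) = (-2*2)*G = -4*G)
A(u) = 1/(2*u)
N(K) = 1
N(A(-4))*(d + T(-9)) = 1*(-89 - 4*(-9)) = 1*(-89 + 36) = 1*(-53) = -53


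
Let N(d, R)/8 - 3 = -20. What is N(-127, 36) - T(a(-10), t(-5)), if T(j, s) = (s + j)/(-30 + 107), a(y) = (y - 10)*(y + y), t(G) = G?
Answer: -10867/77 ≈ -141.13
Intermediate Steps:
N(d, R) = -136 (N(d, R) = 24 + 8*(-20) = 24 - 160 = -136)
a(y) = 2*y*(-10 + y) (a(y) = (-10 + y)*(2*y) = 2*y*(-10 + y))
T(j, s) = j/77 + s/77 (T(j, s) = (j + s)/77 = (j + s)*(1/77) = j/77 + s/77)
N(-127, 36) - T(a(-10), t(-5)) = -136 - ((2*(-10)*(-10 - 10))/77 + (1/77)*(-5)) = -136 - ((2*(-10)*(-20))/77 - 5/77) = -136 - ((1/77)*400 - 5/77) = -136 - (400/77 - 5/77) = -136 - 1*395/77 = -136 - 395/77 = -10867/77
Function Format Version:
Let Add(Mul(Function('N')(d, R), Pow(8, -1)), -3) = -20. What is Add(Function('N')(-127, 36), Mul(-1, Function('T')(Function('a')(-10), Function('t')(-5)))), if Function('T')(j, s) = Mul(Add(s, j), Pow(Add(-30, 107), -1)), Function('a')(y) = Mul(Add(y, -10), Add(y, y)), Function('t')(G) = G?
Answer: Rational(-10867, 77) ≈ -141.13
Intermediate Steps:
Function('N')(d, R) = -136 (Function('N')(d, R) = Add(24, Mul(8, -20)) = Add(24, -160) = -136)
Function('a')(y) = Mul(2, y, Add(-10, y)) (Function('a')(y) = Mul(Add(-10, y), Mul(2, y)) = Mul(2, y, Add(-10, y)))
Function('T')(j, s) = Add(Mul(Rational(1, 77), j), Mul(Rational(1, 77), s)) (Function('T')(j, s) = Mul(Add(j, s), Pow(77, -1)) = Mul(Add(j, s), Rational(1, 77)) = Add(Mul(Rational(1, 77), j), Mul(Rational(1, 77), s)))
Add(Function('N')(-127, 36), Mul(-1, Function('T')(Function('a')(-10), Function('t')(-5)))) = Add(-136, Mul(-1, Add(Mul(Rational(1, 77), Mul(2, -10, Add(-10, -10))), Mul(Rational(1, 77), -5)))) = Add(-136, Mul(-1, Add(Mul(Rational(1, 77), Mul(2, -10, -20)), Rational(-5, 77)))) = Add(-136, Mul(-1, Add(Mul(Rational(1, 77), 400), Rational(-5, 77)))) = Add(-136, Mul(-1, Add(Rational(400, 77), Rational(-5, 77)))) = Add(-136, Mul(-1, Rational(395, 77))) = Add(-136, Rational(-395, 77)) = Rational(-10867, 77)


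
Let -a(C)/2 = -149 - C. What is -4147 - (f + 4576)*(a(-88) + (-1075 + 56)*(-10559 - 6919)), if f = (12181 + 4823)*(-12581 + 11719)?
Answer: 260970639501741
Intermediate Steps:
f = -14657448 (f = 17004*(-862) = -14657448)
a(C) = 298 + 2*C (a(C) = -2*(-149 - C) = 298 + 2*C)
-4147 - (f + 4576)*(a(-88) + (-1075 + 56)*(-10559 - 6919)) = -4147 - (-14657448 + 4576)*((298 + 2*(-88)) + (-1075 + 56)*(-10559 - 6919)) = -4147 - (-14652872)*((298 - 176) - 1019*(-17478)) = -4147 - (-14652872)*(122 + 17810082) = -4147 - (-14652872)*17810204 = -4147 - 1*(-260970639505888) = -4147 + 260970639505888 = 260970639501741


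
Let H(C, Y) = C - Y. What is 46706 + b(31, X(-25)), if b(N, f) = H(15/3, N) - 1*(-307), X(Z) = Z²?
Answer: 46987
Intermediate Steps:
b(N, f) = 312 - N (b(N, f) = (15/3 - N) - 1*(-307) = (15*(⅓) - N) + 307 = (5 - N) + 307 = 312 - N)
46706 + b(31, X(-25)) = 46706 + (312 - 1*31) = 46706 + (312 - 31) = 46706 + 281 = 46987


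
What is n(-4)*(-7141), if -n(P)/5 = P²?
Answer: 571280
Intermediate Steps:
n(P) = -5*P²
n(-4)*(-7141) = -5*(-4)²*(-7141) = -5*16*(-7141) = -80*(-7141) = 571280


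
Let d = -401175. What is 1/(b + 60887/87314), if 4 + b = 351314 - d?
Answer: 87314/65702536177 ≈ 1.3289e-6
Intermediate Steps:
b = 752485 (b = -4 + (351314 - 1*(-401175)) = -4 + (351314 + 401175) = -4 + 752489 = 752485)
1/(b + 60887/87314) = 1/(752485 + 60887/87314) = 1/(65702536177/87314) = 87314/65702536177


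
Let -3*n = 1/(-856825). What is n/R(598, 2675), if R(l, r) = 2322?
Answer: 1/5968642950 ≈ 1.6754e-10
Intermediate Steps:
n = 1/2570475 (n = -1/3/(-856825) = -1/3*(-1/856825) = 1/2570475 ≈ 3.8903e-7)
n/R(598, 2675) = (1/2570475)/2322 = (1/2570475)*(1/2322) = 1/5968642950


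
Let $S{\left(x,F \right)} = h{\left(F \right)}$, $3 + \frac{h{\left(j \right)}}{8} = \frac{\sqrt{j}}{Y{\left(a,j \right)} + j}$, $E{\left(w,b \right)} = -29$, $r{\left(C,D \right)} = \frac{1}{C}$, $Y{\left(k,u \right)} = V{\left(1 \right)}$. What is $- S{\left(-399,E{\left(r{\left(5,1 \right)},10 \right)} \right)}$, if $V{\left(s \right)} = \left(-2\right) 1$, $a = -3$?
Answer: $24 + \frac{8 i \sqrt{29}}{31} \approx 24.0 + 1.3897 i$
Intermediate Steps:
$V{\left(s \right)} = -2$
$Y{\left(k,u \right)} = -2$
$h{\left(j \right)} = -24 + \frac{8 \sqrt{j}}{-2 + j}$ ($h{\left(j \right)} = -24 + 8 \frac{\sqrt{j}}{-2 + j} = -24 + \frac{8 \sqrt{j}}{-2 + j}$)
$S{\left(x,F \right)} = \frac{8 \left(6 + \sqrt{F} - 3 F\right)}{-2 + F}$
$- S{\left(-399,E{\left(r{\left(5,1 \right)},10 \right)} \right)} = - \frac{8 \left(6 + \sqrt{-29} - -87\right)}{-2 - 29} = - \frac{8 \left(6 + i \sqrt{29} + 87\right)}{-31} = - \frac{8 \left(-1\right) \left(93 + i \sqrt{29}\right)}{31} = - (-24 - \frac{8 i \sqrt{29}}{31}) = 24 + \frac{8 i \sqrt{29}}{31}$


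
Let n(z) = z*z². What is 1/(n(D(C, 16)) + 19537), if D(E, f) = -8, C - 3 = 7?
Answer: 1/19025 ≈ 5.2562e-5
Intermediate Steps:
C = 10 (C = 3 + 7 = 10)
n(z) = z³
1/(n(D(C, 16)) + 19537) = 1/((-8)³ + 19537) = 1/(-512 + 19537) = 1/19025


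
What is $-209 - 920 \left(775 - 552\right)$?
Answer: $-205369$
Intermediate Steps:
$-209 - 920 \left(775 - 552\right) = -209 - 205160 = -205369$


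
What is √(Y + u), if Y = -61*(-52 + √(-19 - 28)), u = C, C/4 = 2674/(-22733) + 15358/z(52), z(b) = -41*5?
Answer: √(62371282240114660 - 1324802262083725*I*√47)/4660265 ≈ 53.731 - 3.8916*I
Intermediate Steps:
z(b) = -205
C = -1398726336/4660265 (C = 4*(2674/(-22733) + 15358/(-205)) = 4*(2674*(-1/22733) + 15358*(-1/205)) = 4*(-2674/22733 - 15358/205) = 4*(-349681584/4660265) = -1398726336/4660265 ≈ -300.14)
u = -1398726336/4660265 ≈ -300.14
Y = 3172 - 61*I*√47 (Y = -61*(-52 + √(-47)) = -61*(-52 + I*√47) = 3172 - 61*I*√47 ≈ 3172.0 - 418.19*I)
√(Y + u) = √((3172 - 61*I*√47) - 1398726336/4660265) = √(13383634244/4660265 - 61*I*√47)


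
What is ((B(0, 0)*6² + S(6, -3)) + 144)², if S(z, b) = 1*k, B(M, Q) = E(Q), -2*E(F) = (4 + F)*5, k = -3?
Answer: 47961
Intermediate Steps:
E(F) = -10 - 5*F/2 (E(F) = -(4 + F)*5/2 = -(20 + 5*F)/2 = -10 - 5*F/2)
B(M, Q) = -10 - 5*Q/2
S(z, b) = -3 (S(z, b) = 1*(-3) = -3)
((B(0, 0)*6² + S(6, -3)) + 144)² = (((-10 - 5/2*0)*6² - 3) + 144)² = (((-10 + 0)*36 - 3) + 144)² = ((-10*36 - 3) + 144)² = ((-360 - 3) + 144)² = (-363 + 144)² = (-219)² = 47961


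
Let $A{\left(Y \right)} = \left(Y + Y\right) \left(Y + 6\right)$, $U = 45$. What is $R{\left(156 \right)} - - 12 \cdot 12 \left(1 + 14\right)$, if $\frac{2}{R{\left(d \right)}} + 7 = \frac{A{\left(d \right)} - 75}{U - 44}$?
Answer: $\frac{54498961}{25231} \approx 2160.0$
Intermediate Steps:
$A{\left(Y \right)} = 2 Y \left(6 + Y\right)$
$R{\left(d \right)} = \frac{2}{-82 + 2 d \left(6 + d\right)}$ ($R{\left(d \right)} = \frac{2}{-7 + \frac{2 d \left(6 + d\right) - 75}{45 - 44}} = \frac{2}{-7 + \frac{-75 + 2 d \left(6 + d\right)}{1}} = \frac{2}{-7 + \left(-75 + 2 d \left(6 + d\right)\right) 1} = \frac{2}{-7 + \left(-75 + 2 d \left(6 + d\right)\right)} = \frac{2}{-82 + 2 d \left(6 + d\right)}$)
$R{\left(156 \right)} - - 12 \cdot 12 \left(1 + 14\right) = \frac{1}{-41 + 156 \left(6 + 156\right)} - - 12 \cdot 12 \left(1 + 14\right) = \frac{1}{-41 + 156 \cdot 162} - - 12 \cdot 12 \cdot 15 = \frac{1}{-41 + 25272} - \left(-12\right) 180 = \frac{1}{25231} - -2160 = \frac{1}{25231} + 2160 = \frac{54498961}{25231}$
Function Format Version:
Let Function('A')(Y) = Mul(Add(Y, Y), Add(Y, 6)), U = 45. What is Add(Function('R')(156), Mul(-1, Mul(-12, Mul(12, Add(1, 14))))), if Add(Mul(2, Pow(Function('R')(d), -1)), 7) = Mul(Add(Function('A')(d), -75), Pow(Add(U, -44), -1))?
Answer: Rational(54498961, 25231) ≈ 2160.0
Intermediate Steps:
Function('A')(Y) = Mul(2, Y, Add(6, Y)) (Function('A')(Y) = Mul(Mul(2, Y), Add(6, Y)) = Mul(2, Y, Add(6, Y)))
Function('R')(d) = Mul(2, Pow(Add(-82, Mul(2, d, Add(6, d))), -1)) (Function('R')(d) = Mul(2, Pow(Add(-7, Mul(Add(Mul(2, d, Add(6, d)), -75), Pow(Add(45, -44), -1))), -1)) = Mul(2, Pow(Add(-7, Mul(Add(-75, Mul(2, d, Add(6, d))), Pow(1, -1))), -1)) = Mul(2, Pow(Add(-7, Mul(Add(-75, Mul(2, d, Add(6, d))), 1)), -1)) = Mul(2, Pow(Add(-7, Add(-75, Mul(2, d, Add(6, d)))), -1)) = Mul(2, Pow(Add(-82, Mul(2, d, Add(6, d))), -1)))
Add(Function('R')(156), Mul(-1, Mul(-12, Mul(12, Add(1, 14))))) = Add(Pow(Add(-41, Mul(156, Add(6, 156))), -1), Mul(-1, Mul(-12, Mul(12, Add(1, 14))))) = Add(Pow(Add(-41, Mul(156, 162)), -1), Mul(-1, Mul(-12, Mul(12, 15)))) = Add(Pow(Add(-41, 25272), -1), Mul(-1, Mul(-12, 180))) = Add(Pow(25231, -1), Mul(-1, -2160)) = Add(Rational(1, 25231), 2160) = Rational(54498961, 25231)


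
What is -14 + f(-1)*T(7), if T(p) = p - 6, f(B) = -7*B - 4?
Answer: -11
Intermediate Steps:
f(B) = -4 - 7*B
T(p) = -6 + p
-14 + f(-1)*T(7) = -14 + (-4 - 7*(-1))*(-6 + 7) = -14 + (-4 + 7)*1 = -14 + 3*1 = -14 + 3 = -11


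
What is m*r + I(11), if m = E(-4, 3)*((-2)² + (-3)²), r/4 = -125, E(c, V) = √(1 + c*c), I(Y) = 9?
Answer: 9 - 6500*√17 ≈ -26791.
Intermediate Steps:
E(c, V) = √(1 + c²)
r = -500 (r = 4*(-125) = -500)
m = 13*√17 (m = √(1 + (-4)²)*((-2)² + (-3)²) = √(1 + 16)*(4 + 9) = √17*13 = 13*√17 ≈ 53.600)
m*r + I(11) = (13*√17)*(-500) + 9 = -6500*√17 + 9 = 9 - 6500*√17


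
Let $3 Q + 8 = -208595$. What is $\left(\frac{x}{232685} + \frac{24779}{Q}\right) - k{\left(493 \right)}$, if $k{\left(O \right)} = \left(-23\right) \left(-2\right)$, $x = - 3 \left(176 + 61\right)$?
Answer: $- \frac{2250229718108}{48538789055} \approx -46.359$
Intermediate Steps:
$Q = - \frac{208603}{3}$ ($Q = - \frac{8}{3} + \frac{1}{3} \left(-208595\right) = - \frac{8}{3} - \frac{208595}{3} = - \frac{208603}{3} \approx -69534.0$)
$x = -711$ ($x = \left(-3\right) 237 = -711$)
$k{\left(O \right)} = 46$
$\left(\frac{x}{232685} + \frac{24779}{Q}\right) - k{\left(493 \right)} = \left(- \frac{711}{232685} + \frac{24779}{- \frac{208603}{3}}\right) - 46 = \left(\left(-711\right) \frac{1}{232685} + 24779 \left(- \frac{3}{208603}\right)\right) - 46 = \left(- \frac{711}{232685} - \frac{74337}{208603}\right) - 46 = - \frac{17445421578}{48538789055} - 46 = - \frac{2250229718108}{48538789055}$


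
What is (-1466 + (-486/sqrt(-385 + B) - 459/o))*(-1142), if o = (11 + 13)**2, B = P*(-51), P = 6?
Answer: 53602625/32 - 555012*I*sqrt(691)/691 ≈ 1.6751e+6 - 21114.0*I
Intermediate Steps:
B = -306 (B = 6*(-51) = -306)
o = 576 (o = 24**2 = 576)
(-1466 + (-486/sqrt(-385 + B) - 459/o))*(-1142) = (-1466 + (-486/sqrt(-385 - 306) - 459/576))*(-1142) = (-1466 + (-486*(-I*sqrt(691)/691) - 459*1/576))*(-1142) = (-1466 + (-486*(-I*sqrt(691)/691) - 51/64))*(-1142) = (-1466 + (-(-486)*I*sqrt(691)/691 - 51/64))*(-1142) = (-1466 + (486*I*sqrt(691)/691 - 51/64))*(-1142) = (-1466 + (-51/64 + 486*I*sqrt(691)/691))*(-1142) = (-93875/64 + 486*I*sqrt(691)/691)*(-1142) = 53602625/32 - 555012*I*sqrt(691)/691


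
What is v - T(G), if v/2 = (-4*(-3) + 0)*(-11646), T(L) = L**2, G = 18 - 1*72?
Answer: -282420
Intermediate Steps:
G = -54 (G = 18 - 72 = -54)
v = -279504 (v = 2*((-4*(-3) + 0)*(-11646)) = 2*((12 + 0)*(-11646)) = 2*(12*(-11646)) = 2*(-139752) = -279504)
v - T(G) = -279504 - 1*(-54)**2 = -279504 - 1*2916 = -279504 - 2916 = -282420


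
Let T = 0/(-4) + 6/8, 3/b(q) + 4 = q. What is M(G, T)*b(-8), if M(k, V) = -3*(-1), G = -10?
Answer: -3/4 ≈ -0.75000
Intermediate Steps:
b(q) = 3/(-4 + q)
T = 3/4 (T = 0*(-1/4) + 6*(1/8) = 0 + 3/4 = 3/4 ≈ 0.75000)
M(k, V) = 3
M(G, T)*b(-8) = 3*(3/(-4 - 8)) = 3*(3/(-12)) = 3*(3*(-1/12)) = 3*(-1/4) = -3/4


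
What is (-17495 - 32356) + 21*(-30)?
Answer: -50481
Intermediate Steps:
(-17495 - 32356) + 21*(-30) = -49851 - 630 = -50481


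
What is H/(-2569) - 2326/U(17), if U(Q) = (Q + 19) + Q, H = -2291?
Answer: -5854071/136157 ≈ -42.995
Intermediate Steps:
U(Q) = 19 + 2*Q (U(Q) = (19 + Q) + Q = 19 + 2*Q)
H/(-2569) - 2326/U(17) = -2291/(-2569) - 2326/(19 + 2*17) = -2291*(-1/2569) - 2326/(19 + 34) = 2291/2569 - 2326/53 = -5854071/136157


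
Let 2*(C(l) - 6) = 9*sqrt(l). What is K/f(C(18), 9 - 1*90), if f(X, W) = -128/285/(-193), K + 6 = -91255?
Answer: -5019811305/128 ≈ -3.9217e+7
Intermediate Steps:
K = -91261 (K = -6 - 91255 = -91261)
C(l) = 6 + 9*sqrt(l)/2 (C(l) = 6 + (9*sqrt(l))/2 = 6 + 9*sqrt(l)/2)
f(X, W) = 128/55005 (f(X, W) = -128*1/285*(-1/193) = -128/285*(-1/193) = 128/55005)
K/f(C(18), 9 - 1*90) = -91261/128/55005 = -91261*55005/128 = -5019811305/128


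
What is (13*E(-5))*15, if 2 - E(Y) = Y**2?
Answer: -4485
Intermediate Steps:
E(Y) = 2 - Y**2
(13*E(-5))*15 = (13*(2 - 1*(-5)**2))*15 = (13*(2 - 1*25))*15 = (13*(2 - 25))*15 = (13*(-23))*15 = -299*15 = -4485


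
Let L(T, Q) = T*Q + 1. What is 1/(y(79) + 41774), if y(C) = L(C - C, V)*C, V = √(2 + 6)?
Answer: 1/41853 ≈ 2.3893e-5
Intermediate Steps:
V = 2*√2 (V = √8 = 2*√2 ≈ 2.8284)
L(T, Q) = 1 + Q*T (L(T, Q) = Q*T + 1 = 1 + Q*T)
y(C) = C (y(C) = (1 + (2*√2)*(C - C))*C = (1 + (2*√2)*0)*C = (1 + 0)*C = 1*C = C)
1/(y(79) + 41774) = 1/(79 + 41774) = 1/41853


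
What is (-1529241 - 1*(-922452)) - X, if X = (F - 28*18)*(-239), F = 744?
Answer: -549429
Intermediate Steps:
X = -57360 (X = (744 - 28*18)*(-239) = (744 - 504)*(-239) = 240*(-239) = -57360)
(-1529241 - 1*(-922452)) - X = (-1529241 - 1*(-922452)) - 1*(-57360) = (-1529241 + 922452) + 57360 = -606789 + 57360 = -549429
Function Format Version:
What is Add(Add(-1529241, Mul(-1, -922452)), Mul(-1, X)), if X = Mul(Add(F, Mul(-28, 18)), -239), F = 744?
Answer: -549429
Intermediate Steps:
X = -57360 (X = Mul(Add(744, Mul(-28, 18)), -239) = Mul(Add(744, -504), -239) = Mul(240, -239) = -57360)
Add(Add(-1529241, Mul(-1, -922452)), Mul(-1, X)) = Add(Add(-1529241, Mul(-1, -922452)), Mul(-1, -57360)) = Add(Add(-1529241, 922452), 57360) = Add(-606789, 57360) = -549429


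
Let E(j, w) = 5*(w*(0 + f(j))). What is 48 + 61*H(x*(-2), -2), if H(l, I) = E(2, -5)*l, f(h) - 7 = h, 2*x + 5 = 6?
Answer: 13773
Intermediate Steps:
x = 1/2 (x = -5/2 + (1/2)*6 = -5/2 + 3 = 1/2 ≈ 0.50000)
f(h) = 7 + h
E(j, w) = 5*w*(7 + j) (E(j, w) = 5*(w*(0 + (7 + j))) = 5*(w*(7 + j)) = 5*w*(7 + j))
H(l, I) = -225*l (H(l, I) = (5*(-5)*(7 + 2))*l = (5*(-5)*9)*l = -225*l)
48 + 61*H(x*(-2), -2) = 48 + 61*(-225*(-2)/2) = 48 + 61*(-225*(-1)) = 48 + 61*225 = 48 + 13725 = 13773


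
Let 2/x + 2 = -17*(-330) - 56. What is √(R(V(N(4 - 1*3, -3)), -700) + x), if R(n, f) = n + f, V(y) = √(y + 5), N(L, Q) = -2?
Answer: √(-1348580106 + 1926544*√3)/1388 ≈ 26.425*I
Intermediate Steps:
V(y) = √(5 + y)
R(n, f) = f + n
x = 1/2776 (x = 2/(-2 + (-17*(-330) - 56)) = 2/(-2 + (5610 - 56)) = 2/(-2 + 5554) = 2/5552 = 2*(1/5552) = 1/2776 ≈ 0.00036023)
√(R(V(N(4 - 1*3, -3)), -700) + x) = √((-700 + √(5 - 2)) + 1/2776) = √((-700 + √3) + 1/2776) = √(-1943199/2776 + √3)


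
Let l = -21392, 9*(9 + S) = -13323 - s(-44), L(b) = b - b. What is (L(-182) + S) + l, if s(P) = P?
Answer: -205888/9 ≈ -22876.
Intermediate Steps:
L(b) = 0
S = -13360/9 (S = -9 + (-13323 - 1*(-44))/9 = -9 + (-13323 + 44)/9 = -9 + (⅑)*(-13279) = -9 - 13279/9 = -13360/9 ≈ -1484.4)
(L(-182) + S) + l = (0 - 13360/9) - 21392 = -13360/9 - 21392 = -205888/9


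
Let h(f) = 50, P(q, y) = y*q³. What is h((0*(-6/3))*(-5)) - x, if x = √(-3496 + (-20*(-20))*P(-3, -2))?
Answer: 50 - 2*√4526 ≈ -84.551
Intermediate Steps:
x = 2*√4526 (x = √(-3496 + (-20*(-20))*(-2*(-3)³)) = √(-3496 + 400*(-2*(-27))) = √(-3496 + 400*54) = √(-3496 + 21600) = √18104 = 2*√4526 ≈ 134.55)
h((0*(-6/3))*(-5)) - x = 50 - 2*√4526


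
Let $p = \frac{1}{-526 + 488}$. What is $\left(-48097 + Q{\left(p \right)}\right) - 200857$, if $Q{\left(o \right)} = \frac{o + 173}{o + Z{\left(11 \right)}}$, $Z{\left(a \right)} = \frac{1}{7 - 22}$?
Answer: $- \frac{13293157}{53} \approx -2.5081 \cdot 10^{5}$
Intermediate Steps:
$Z{\left(a \right)} = - \frac{1}{15}$ ($Z{\left(a \right)} = \frac{1}{-15} = - \frac{1}{15}$)
$p = - \frac{1}{38}$ ($p = \frac{1}{-38} = - \frac{1}{38} \approx -0.026316$)
$Q{\left(o \right)} = \frac{173 + o}{- \frac{1}{15} + o}$ ($Q{\left(o \right)} = \frac{o + 173}{o - \frac{1}{15}} = \frac{173 + o}{- \frac{1}{15} + o}$)
$\left(-48097 + Q{\left(p \right)}\right) - 200857 = \left(-48097 + \frac{15 \left(173 - \frac{1}{38}\right)}{-1 + 15 \left(- \frac{1}{38}\right)}\right) - 200857 = \left(-48097 + 15 \frac{1}{-1 - \frac{15}{38}} \cdot \frac{6573}{38}\right) - 200857 = \left(-48097 + 15 \frac{1}{- \frac{53}{38}} \cdot \frac{6573}{38}\right) - 200857 = \left(-48097 + 15 \left(- \frac{38}{53}\right) \frac{6573}{38}\right) - 200857 = \left(-48097 - \frac{98595}{53}\right) - 200857 = - \frac{2647736}{53} - 200857 = - \frac{13293157}{53}$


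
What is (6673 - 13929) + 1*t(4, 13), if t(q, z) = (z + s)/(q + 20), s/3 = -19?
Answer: -43547/6 ≈ -7257.8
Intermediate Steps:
s = -57 (s = 3*(-19) = -57)
t(q, z) = (-57 + z)/(20 + q) (t(q, z) = (z - 57)/(q + 20) = (-57 + z)/(20 + q))
(6673 - 13929) + 1*t(4, 13) = (6673 - 13929) + 1*((-57 + 13)/(20 + 4)) = -7256 + 1*(-44/24) = -7256 + 1*((1/24)*(-44)) = -7256 + 1*(-11/6) = -7256 - 11/6 = -43547/6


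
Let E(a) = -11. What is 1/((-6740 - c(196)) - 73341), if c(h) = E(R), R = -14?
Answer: -1/80070 ≈ -1.2489e-5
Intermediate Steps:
c(h) = -11
1/((-6740 - c(196)) - 73341) = 1/((-6740 - 1*(-11)) - 73341) = 1/((-6740 + 11) - 73341) = 1/(-6729 - 73341) = 1/(-80070) = -1/80070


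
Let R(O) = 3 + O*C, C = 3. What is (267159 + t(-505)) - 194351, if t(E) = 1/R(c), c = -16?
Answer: 3276359/45 ≈ 72808.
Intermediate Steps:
R(O) = 3 + 3*O (R(O) = 3 + O*3 = 3 + 3*O)
t(E) = -1/45 (t(E) = 1/(3 + 3*(-16)) = 1/(3 - 48) = 1/(-45) = -1/45)
(267159 + t(-505)) - 194351 = (267159 - 1/45) - 194351 = 12022154/45 - 194351 = 3276359/45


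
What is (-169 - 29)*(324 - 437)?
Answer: 22374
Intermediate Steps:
(-169 - 29)*(324 - 437) = -198*(-113) = 22374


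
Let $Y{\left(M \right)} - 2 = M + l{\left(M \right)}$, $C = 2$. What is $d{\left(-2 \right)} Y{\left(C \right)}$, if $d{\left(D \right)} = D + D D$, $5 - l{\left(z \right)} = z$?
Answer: $14$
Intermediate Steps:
$l{\left(z \right)} = 5 - z$
$d{\left(D \right)} = D + D^{2}$
$Y{\left(M \right)} = 7$ ($Y{\left(M \right)} = 2 + \left(M - \left(-5 + M\right)\right) = 2 + 5 = 7$)
$d{\left(-2 \right)} Y{\left(C \right)} = - 2 \left(1 - 2\right) 7 = \left(-2\right) \left(-1\right) 7 = 2 \cdot 7 = 14$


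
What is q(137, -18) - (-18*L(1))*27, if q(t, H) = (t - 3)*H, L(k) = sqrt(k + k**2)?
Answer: -2412 + 486*sqrt(2) ≈ -1724.7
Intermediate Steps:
q(t, H) = H*(-3 + t) (q(t, H) = (-3 + t)*H = H*(-3 + t))
q(137, -18) - (-18*L(1))*27 = -18*(-3 + 137) - (-18*sqrt(1 + 1))*27 = -18*134 - (-18*sqrt(2))*27 = -2412 - (-18*sqrt(2))*27 = -2412 - (-486)*sqrt(2) = -2412 + 486*sqrt(2)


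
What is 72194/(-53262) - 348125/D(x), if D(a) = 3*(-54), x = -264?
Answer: 1029452129/479358 ≈ 2147.6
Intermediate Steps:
D(a) = -162
72194/(-53262) - 348125/D(x) = 72194/(-53262) - 348125/(-162) = 72194*(-1/53262) - 348125*(-1/162) = -36097/26631 + 348125/162 = 1029452129/479358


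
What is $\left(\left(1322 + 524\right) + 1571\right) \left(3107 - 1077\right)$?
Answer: $6936510$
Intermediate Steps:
$\left(\left(1322 + 524\right) + 1571\right) \left(3107 - 1077\right) = \left(1846 + 1571\right) 2030 = 3417 \cdot 2030 = 6936510$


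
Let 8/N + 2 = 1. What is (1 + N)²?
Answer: 49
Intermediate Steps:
N = -8 (N = 8/(-2 + 1) = 8/(-1) = 8*(-1) = -8)
(1 + N)² = (1 - 8)² = (-7)² = 49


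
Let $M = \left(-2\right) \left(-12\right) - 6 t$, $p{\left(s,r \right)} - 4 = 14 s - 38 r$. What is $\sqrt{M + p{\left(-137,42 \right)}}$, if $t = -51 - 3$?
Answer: $i \sqrt{3162} \approx 56.232 i$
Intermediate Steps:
$t = -54$
$p{\left(s,r \right)} = 4 - 38 r + 14 s$ ($p{\left(s,r \right)} = 4 - \left(- 14 s + 38 r\right) = 4 - 38 r + 14 s$)
$M = 348$ ($M = \left(-2\right) \left(-12\right) - -324 = 24 + 324 = 348$)
$\sqrt{M + p{\left(-137,42 \right)}} = \sqrt{348 + \left(4 - 1596 + 14 \left(-137\right)\right)} = \sqrt{348 - 3510} = \sqrt{-3162} = i \sqrt{3162}$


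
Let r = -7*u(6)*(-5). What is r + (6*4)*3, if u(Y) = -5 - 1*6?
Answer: -313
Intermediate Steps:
u(Y) = -11 (u(Y) = -5 - 6 = -11)
r = -385 (r = -7*(-11)*(-5) = 77*(-5) = -385)
r + (6*4)*3 = -385 + (6*4)*3 = -385 + 24*3 = -385 + 72 = -313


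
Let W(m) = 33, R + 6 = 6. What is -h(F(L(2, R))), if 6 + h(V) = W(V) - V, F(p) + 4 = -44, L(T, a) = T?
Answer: -75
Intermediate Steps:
R = 0 (R = -6 + 6 = 0)
F(p) = -48 (F(p) = -4 - 44 = -48)
h(V) = 27 - V (h(V) = -6 + (33 - V) = 27 - V)
-h(F(L(2, R))) = -(27 - 1*(-48)) = -(27 + 48) = -1*75 = -75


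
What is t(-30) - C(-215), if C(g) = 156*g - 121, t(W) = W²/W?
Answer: 33631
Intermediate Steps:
t(W) = W
C(g) = -121 + 156*g
t(-30) - C(-215) = -30 - (-121 + 156*(-215)) = -30 - (-121 - 33540) = -30 - 1*(-33661) = -30 + 33661 = 33631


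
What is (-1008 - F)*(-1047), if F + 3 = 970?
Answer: 2067825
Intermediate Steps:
F = 967 (F = -3 + 970 = 967)
(-1008 - F)*(-1047) = (-1008 - 1*967)*(-1047) = (-1008 - 967)*(-1047) = -1975*(-1047) = 2067825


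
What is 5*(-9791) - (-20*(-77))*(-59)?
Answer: 41905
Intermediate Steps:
5*(-9791) - (-20*(-77))*(-59) = -48955 - 1540*(-59) = -48955 - 1*(-90860) = -48955 + 90860 = 41905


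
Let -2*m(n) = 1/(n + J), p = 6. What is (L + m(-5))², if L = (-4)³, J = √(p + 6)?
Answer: 2752293/676 - 1659*√3/169 ≈ 4054.4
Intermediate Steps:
J = 2*√3 (J = √(6 + 6) = √12 = 2*√3 ≈ 3.4641)
L = -64
m(n) = -1/(2*(n + 2*√3))
(L + m(-5))² = (-64 - 1/(2*(-5) + 4*√3))² = (-64 - 1/(-10 + 4*√3))²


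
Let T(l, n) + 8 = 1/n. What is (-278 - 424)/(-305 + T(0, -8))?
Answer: 1872/835 ≈ 2.2419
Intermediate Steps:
T(l, n) = -8 + 1/n
(-278 - 424)/(-305 + T(0, -8)) = (-278 - 424)/(-305 + (-8 + 1/(-8))) = -702/(-305 + (-8 - 1/8)) = -702/(-305 - 65/8) = -702/(-2505/8) = -702*(-8/2505) = 1872/835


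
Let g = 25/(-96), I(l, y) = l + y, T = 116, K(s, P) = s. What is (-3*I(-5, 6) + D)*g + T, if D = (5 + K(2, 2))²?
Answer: 4993/48 ≈ 104.02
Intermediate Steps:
D = 49 (D = (5 + 2)² = 7² = 49)
g = -25/96 (g = 25*(-1/96) = -25/96 ≈ -0.26042)
(-3*I(-5, 6) + D)*g + T = (-3*(-5 + 6) + 49)*(-25/96) + 116 = (-3*1 + 49)*(-25/96) + 116 = (-3 + 49)*(-25/96) + 116 = 46*(-25/96) + 116 = -575/48 + 116 = 4993/48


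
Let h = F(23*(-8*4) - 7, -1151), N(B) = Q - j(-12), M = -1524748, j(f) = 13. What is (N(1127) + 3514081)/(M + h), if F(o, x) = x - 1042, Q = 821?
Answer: -3514889/1526941 ≈ -2.3019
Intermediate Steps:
F(o, x) = -1042 + x
N(B) = 808 (N(B) = 821 - 1*13 = 821 - 13 = 808)
h = -2193 (h = -1042 - 1151 = -2193)
(N(1127) + 3514081)/(M + h) = (808 + 3514081)/(-1524748 - 2193) = 3514889/(-1526941) = 3514889*(-1/1526941) = -3514889/1526941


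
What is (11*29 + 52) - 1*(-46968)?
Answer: 47339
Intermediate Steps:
(11*29 + 52) - 1*(-46968) = (319 + 52) + 46968 = 371 + 46968 = 47339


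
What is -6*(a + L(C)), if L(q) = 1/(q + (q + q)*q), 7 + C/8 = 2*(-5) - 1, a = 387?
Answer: -15993937/6888 ≈ -2322.0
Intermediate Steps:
C = -144 (C = -56 + 8*(2*(-5) - 1) = -56 + 8*(-10 - 1) = -56 + 8*(-11) = -56 - 88 = -144)
L(q) = 1/(q + 2*q²) (L(q) = 1/(q + (2*q)*q) = 1/(q + 2*q²))
-6*(a + L(C)) = -6*(387 + 1/((-144)*(1 + 2*(-144)))) = -6*(387 - 1/(144*(1 - 288))) = -6*(387 - 1/144/(-287)) = -6*(387 - 1/144*(-1/287)) = -6*(387 + 1/41328) = -6*15993937/41328 = -15993937/6888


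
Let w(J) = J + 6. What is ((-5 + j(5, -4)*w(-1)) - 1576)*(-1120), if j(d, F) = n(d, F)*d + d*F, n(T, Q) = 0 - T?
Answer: 2022720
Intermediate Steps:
w(J) = 6 + J
n(T, Q) = -T
j(d, F) = -d**2 + F*d (j(d, F) = (-d)*d + d*F = -d**2 + F*d)
((-5 + j(5, -4)*w(-1)) - 1576)*(-1120) = ((-5 + (5*(-4 - 1*5))*(6 - 1)) - 1576)*(-1120) = ((-5 + (5*(-4 - 5))*5) - 1576)*(-1120) = ((-5 + (5*(-9))*5) - 1576)*(-1120) = ((-5 - 45*5) - 1576)*(-1120) = ((-5 - 225) - 1576)*(-1120) = (-230 - 1576)*(-1120) = -1806*(-1120) = 2022720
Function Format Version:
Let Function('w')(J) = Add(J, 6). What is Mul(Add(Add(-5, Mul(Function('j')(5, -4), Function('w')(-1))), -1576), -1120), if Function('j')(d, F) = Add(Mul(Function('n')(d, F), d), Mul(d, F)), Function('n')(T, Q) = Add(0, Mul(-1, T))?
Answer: 2022720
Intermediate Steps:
Function('w')(J) = Add(6, J)
Function('n')(T, Q) = Mul(-1, T)
Function('j')(d, F) = Add(Mul(-1, Pow(d, 2)), Mul(F, d)) (Function('j')(d, F) = Add(Mul(Mul(-1, d), d), Mul(d, F)) = Add(Mul(-1, Pow(d, 2)), Mul(F, d)))
Mul(Add(Add(-5, Mul(Function('j')(5, -4), Function('w')(-1))), -1576), -1120) = Mul(Add(Add(-5, Mul(Mul(5, Add(-4, Mul(-1, 5))), Add(6, -1))), -1576), -1120) = Mul(Add(Add(-5, Mul(Mul(5, Add(-4, -5)), 5)), -1576), -1120) = Mul(Add(Add(-5, Mul(Mul(5, -9), 5)), -1576), -1120) = Mul(Add(Add(-5, Mul(-45, 5)), -1576), -1120) = Mul(Add(Add(-5, -225), -1576), -1120) = Mul(Add(-230, -1576), -1120) = Mul(-1806, -1120) = 2022720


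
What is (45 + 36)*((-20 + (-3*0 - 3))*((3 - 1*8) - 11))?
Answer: 29808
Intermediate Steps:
(45 + 36)*((-20 + (-3*0 - 3))*((3 - 1*8) - 11)) = 81*((-20 + (0 - 3))*((3 - 8) - 11)) = 81*((-20 - 3)*(-5 - 11)) = 81*(-23*(-16)) = 81*368 = 29808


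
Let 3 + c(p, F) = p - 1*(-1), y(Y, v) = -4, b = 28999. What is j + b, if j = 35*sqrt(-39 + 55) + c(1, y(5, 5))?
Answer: 29138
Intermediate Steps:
c(p, F) = -2 + p (c(p, F) = -3 + (p - 1*(-1)) = -3 + (p + 1) = -3 + (1 + p) = -2 + p)
j = 139 (j = 35*sqrt(-39 + 55) + (-2 + 1) = 35*sqrt(16) - 1 = 35*4 - 1 = 140 - 1 = 139)
j + b = 139 + 28999 = 29138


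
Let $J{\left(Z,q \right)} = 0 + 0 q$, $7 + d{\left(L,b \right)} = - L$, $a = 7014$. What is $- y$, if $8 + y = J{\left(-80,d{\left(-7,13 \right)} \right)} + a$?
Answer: $-7006$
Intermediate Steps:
$d{\left(L,b \right)} = -7 - L$
$J{\left(Z,q \right)} = 0$ ($J{\left(Z,q \right)} = 0 + 0 = 0$)
$y = 7006$ ($y = -8 + \left(0 + 7014\right) = -8 + 7014 = 7006$)
$- y = \left(-1\right) 7006 = -7006$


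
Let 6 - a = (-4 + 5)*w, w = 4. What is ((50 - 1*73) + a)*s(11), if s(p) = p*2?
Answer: -462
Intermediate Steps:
s(p) = 2*p
a = 2 (a = 6 - (-4 + 5)*4 = 6 - 4 = 2)
((50 - 1*73) + a)*s(11) = ((50 - 1*73) + 2)*(2*11) = ((50 - 73) + 2)*22 = (-23 + 2)*22 = -21*22 = -462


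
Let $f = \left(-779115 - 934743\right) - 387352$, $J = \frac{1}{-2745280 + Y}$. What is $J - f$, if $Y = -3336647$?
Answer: $\frac{12779405831669}{6081927} \approx 2.1012 \cdot 10^{6}$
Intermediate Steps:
$J = - \frac{1}{6081927}$ ($J = \frac{1}{-2745280 - 3336647} = \frac{1}{-6081927} = - \frac{1}{6081927} \approx -1.6442 \cdot 10^{-7}$)
$f = -2101210$ ($f = -1713858 - 387352 = -2101210$)
$J - f = - \frac{1}{6081927} - -2101210 = - \frac{1}{6081927} + 2101210 = \frac{12779405831669}{6081927}$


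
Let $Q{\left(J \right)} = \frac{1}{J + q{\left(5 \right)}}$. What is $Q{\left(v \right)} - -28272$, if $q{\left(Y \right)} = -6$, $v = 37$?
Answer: $\frac{876433}{31} \approx 28272.0$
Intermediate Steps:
$Q{\left(J \right)} = \frac{1}{-6 + J}$ ($Q{\left(J \right)} = \frac{1}{J - 6} = \frac{1}{-6 + J}$)
$Q{\left(v \right)} - -28272 = \frac{1}{-6 + 37} - -28272 = \frac{1}{31} + 28272 = \frac{876433}{31}$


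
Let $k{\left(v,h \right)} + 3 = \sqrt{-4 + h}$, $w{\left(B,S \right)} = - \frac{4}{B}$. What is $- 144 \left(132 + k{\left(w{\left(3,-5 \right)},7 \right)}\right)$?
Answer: $-18576 - 144 \sqrt{3} \approx -18825.0$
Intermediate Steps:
$k{\left(v,h \right)} = -3 + \sqrt{-4 + h}$
$- 144 \left(132 + k{\left(w{\left(3,-5 \right)},7 \right)}\right) = - 144 \left(132 - \left(3 - \sqrt{-4 + 7}\right)\right) = - 144 \left(132 - \left(3 - \sqrt{3}\right)\right) = - 144 \left(129 + \sqrt{3}\right) = -18576 - 144 \sqrt{3}$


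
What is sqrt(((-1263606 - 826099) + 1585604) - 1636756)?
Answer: 3*I*sqrt(237873) ≈ 1463.2*I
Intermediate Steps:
sqrt(((-1263606 - 826099) + 1585604) - 1636756) = sqrt((-2089705 + 1585604) - 1636756) = sqrt(-504101 - 1636756) = sqrt(-2140857) = 3*I*sqrt(237873)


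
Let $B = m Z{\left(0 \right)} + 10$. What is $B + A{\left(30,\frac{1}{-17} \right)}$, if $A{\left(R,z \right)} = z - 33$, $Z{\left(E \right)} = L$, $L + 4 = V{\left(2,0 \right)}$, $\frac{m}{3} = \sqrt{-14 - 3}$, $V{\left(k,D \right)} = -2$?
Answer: $- \frac{392}{17} - 18 i \sqrt{17} \approx -23.059 - 74.216 i$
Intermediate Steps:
$m = 3 i \sqrt{17}$ ($m = 3 \sqrt{-14 - 3} = 3 \sqrt{-17} = 3 i \sqrt{17} \approx 12.369 i$)
$L = -6$ ($L = -4 - 2 = -6$)
$Z{\left(E \right)} = -6$
$A{\left(R,z \right)} = -33 + z$ ($A{\left(R,z \right)} = z - 33 = -33 + z$)
$B = 10 - 18 i \sqrt{17}$ ($B = 3 i \sqrt{17} \left(-6\right) + 10 = - 18 i \sqrt{17} + 10 = 10 - 18 i \sqrt{17} \approx 10.0 - 74.216 i$)
$B + A{\left(30,\frac{1}{-17} \right)} = \left(10 - 18 i \sqrt{17}\right) - \left(33 - \frac{1}{-17}\right) = \left(10 - 18 i \sqrt{17}\right) - \frac{562}{17} = - \frac{392}{17} - 18 i \sqrt{17}$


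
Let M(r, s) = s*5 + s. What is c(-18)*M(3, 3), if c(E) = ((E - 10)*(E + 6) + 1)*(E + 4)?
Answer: -84924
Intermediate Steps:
c(E) = (1 + (-10 + E)*(6 + E))*(4 + E) (c(E) = ((-10 + E)*(6 + E) + 1)*(4 + E) = (1 + (-10 + E)*(6 + E))*(4 + E))
M(r, s) = 6*s (M(r, s) = 5*s + s = 6*s)
c(-18)*M(3, 3) = (-236 + (-18)³ - 75*(-18))*(6*3) = (-236 - 5832 + 1350)*18 = -4718*18 = -84924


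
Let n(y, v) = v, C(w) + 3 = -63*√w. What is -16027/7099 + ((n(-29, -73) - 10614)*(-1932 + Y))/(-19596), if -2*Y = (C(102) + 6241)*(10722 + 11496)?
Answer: -1228979606293/32518 + 108398241*√102/284 ≈ -3.3939e+7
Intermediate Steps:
C(w) = -3 - 63*√w
Y = -69297942 + 699867*√102 (Y = -((-3 - 63*√102) + 6241)*(10722 + 11496)/2 = -(6238 - 63*√102)*22218/2 = -(138595884 - 1399734*√102)/2 = -69297942 + 699867*√102 ≈ -6.2230e+7)
-16027/7099 + ((n(-29, -73) - 10614)*(-1932 + Y))/(-19596) = -16027/7099 + ((-73 - 10614)*(-1932 + (-69297942 + 699867*√102)))/(-19596) = -16027*1/7099 - 10687*(-69299874 + 699867*√102)*(-1/19596) = -517/229 + (740607753438 - 7479478629*√102)*(-1/19596) = -517/229 + (-5366722851/142 + 108398241*√102/284) = -1228979606293/32518 + 108398241*√102/284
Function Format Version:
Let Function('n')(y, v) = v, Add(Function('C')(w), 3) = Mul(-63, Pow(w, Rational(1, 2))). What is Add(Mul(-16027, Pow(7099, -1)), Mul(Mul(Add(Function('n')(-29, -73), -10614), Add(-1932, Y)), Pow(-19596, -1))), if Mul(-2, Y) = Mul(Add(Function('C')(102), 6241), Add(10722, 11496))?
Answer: Add(Rational(-1228979606293, 32518), Mul(Rational(108398241, 284), Pow(102, Rational(1, 2)))) ≈ -3.3939e+7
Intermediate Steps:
Function('C')(w) = Add(-3, Mul(-63, Pow(w, Rational(1, 2))))
Y = Add(-69297942, Mul(699867, Pow(102, Rational(1, 2)))) (Y = Mul(Rational(-1, 2), Mul(Add(Add(-3, Mul(-63, Pow(102, Rational(1, 2)))), 6241), Add(10722, 11496))) = Mul(Rational(-1, 2), Mul(Add(6238, Mul(-63, Pow(102, Rational(1, 2)))), 22218)) = Mul(Rational(-1, 2), Add(138595884, Mul(-1399734, Pow(102, Rational(1, 2))))) = Add(-69297942, Mul(699867, Pow(102, Rational(1, 2)))) ≈ -6.2230e+7)
Add(Mul(-16027, Pow(7099, -1)), Mul(Mul(Add(Function('n')(-29, -73), -10614), Add(-1932, Y)), Pow(-19596, -1))) = Add(Mul(-16027, Pow(7099, -1)), Mul(Mul(Add(-73, -10614), Add(-1932, Add(-69297942, Mul(699867, Pow(102, Rational(1, 2)))))), Pow(-19596, -1))) = Add(Mul(-16027, Rational(1, 7099)), Mul(Mul(-10687, Add(-69299874, Mul(699867, Pow(102, Rational(1, 2))))), Rational(-1, 19596))) = Add(Rational(-517, 229), Mul(Add(740607753438, Mul(-7479478629, Pow(102, Rational(1, 2)))), Rational(-1, 19596))) = Add(Rational(-517, 229), Add(Rational(-5366722851, 142), Mul(Rational(108398241, 284), Pow(102, Rational(1, 2))))) = Add(Rational(-1228979606293, 32518), Mul(Rational(108398241, 284), Pow(102, Rational(1, 2))))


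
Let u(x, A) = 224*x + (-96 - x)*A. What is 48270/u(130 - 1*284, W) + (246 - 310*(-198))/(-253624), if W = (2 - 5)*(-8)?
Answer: -892656099/524748056 ≈ -1.7011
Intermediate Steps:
W = 24 (W = -3*(-8) = 24)
u(x, A) = 224*x + A*(-96 - x)
48270/u(130 - 1*284, W) + (246 - 310*(-198))/(-253624) = 48270/(-96*24 + 224*(130 - 1*284) - 1*24*(130 - 1*284)) + (246 - 310*(-198))/(-253624) = 48270/(-2304 + 224*(130 - 284) - 1*24*(130 - 284)) + (246 + 61380)*(-1/253624) = 48270/(-2304 + 224*(-154) - 1*24*(-154)) + 61626*(-1/253624) = 48270/(-2304 - 34496 + 3696) - 30813/126812 = 48270/(-33104) - 30813/126812 = 48270*(-1/33104) - 30813/126812 = -24135/16552 - 30813/126812 = -892656099/524748056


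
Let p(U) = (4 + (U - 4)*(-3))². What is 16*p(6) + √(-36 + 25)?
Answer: 64 + I*√11 ≈ 64.0 + 3.3166*I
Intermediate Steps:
p(U) = (16 - 3*U)² (p(U) = (4 + (-4 + U)*(-3))² = (4 + (12 - 3*U))² = (16 - 3*U)²)
16*p(6) + √(-36 + 25) = 16*(-16 + 3*6)² + √(-36 + 25) = 16*(-16 + 18)² + √(-11) = 16*2² + I*√11 = 16*4 + I*√11 = 64 + I*√11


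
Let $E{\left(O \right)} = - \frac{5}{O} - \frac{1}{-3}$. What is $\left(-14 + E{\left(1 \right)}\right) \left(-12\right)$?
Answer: $224$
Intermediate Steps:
$E{\left(O \right)} = \frac{1}{3} - \frac{5}{O}$ ($E{\left(O \right)} = - \frac{5}{O} - - \frac{1}{3} = - \frac{5}{O} + \frac{1}{3} = \frac{1}{3} - \frac{5}{O}$)
$\left(-14 + E{\left(1 \right)}\right) \left(-12\right) = \left(-14 + \frac{-15 + 1}{3 \cdot 1}\right) \left(-12\right) = \left(-14 + \frac{1}{3} \cdot 1 \left(-14\right)\right) \left(-12\right) = \left(-14 - \frac{14}{3}\right) \left(-12\right) = \left(- \frac{56}{3}\right) \left(-12\right) = 224$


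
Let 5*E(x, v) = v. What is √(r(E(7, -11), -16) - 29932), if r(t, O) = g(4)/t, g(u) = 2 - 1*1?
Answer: I*√3621827/11 ≈ 173.01*I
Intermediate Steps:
g(u) = 1 (g(u) = 2 - 1 = 1)
E(x, v) = v/5
r(t, O) = 1/t
√(r(E(7, -11), -16) - 29932) = √(1/((⅕)*(-11)) - 29932) = √(1/(-11/5) - 29932) = √(-5/11 - 29932) = √(-329257/11) = I*√3621827/11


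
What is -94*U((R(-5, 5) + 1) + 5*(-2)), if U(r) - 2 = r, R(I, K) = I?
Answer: 1128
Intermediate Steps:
U(r) = 2 + r
-94*U((R(-5, 5) + 1) + 5*(-2)) = -94*(2 + ((-5 + 1) + 5*(-2))) = -94*(2 + (-4 - 10)) = -94*(2 - 14) = -94*(-12) = 1128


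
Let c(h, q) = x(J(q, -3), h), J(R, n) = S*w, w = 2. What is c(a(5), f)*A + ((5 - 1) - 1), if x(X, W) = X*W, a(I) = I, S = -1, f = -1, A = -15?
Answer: 153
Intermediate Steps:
J(R, n) = -2 (J(R, n) = -1*2 = -2)
x(X, W) = W*X
c(h, q) = -2*h (c(h, q) = h*(-2) = -2*h)
c(a(5), f)*A + ((5 - 1) - 1) = -2*5*(-15) + ((5 - 1) - 1) = -10*(-15) + (4 - 1) = 150 + 3 = 153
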